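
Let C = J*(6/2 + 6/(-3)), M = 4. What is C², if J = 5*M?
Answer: 400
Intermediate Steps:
J = 20 (J = 5*4 = 20)
C = 20 (C = 20*(6/2 + 6/(-3)) = 20*(6*(½) + 6*(-⅓)) = 20*(3 - 2) = 20*1 = 20)
C² = 20² = 400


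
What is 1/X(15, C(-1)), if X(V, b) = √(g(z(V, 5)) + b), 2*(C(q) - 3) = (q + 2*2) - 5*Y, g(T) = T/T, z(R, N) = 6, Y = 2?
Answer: √2 ≈ 1.4142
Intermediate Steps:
g(T) = 1
C(q) = q/2 (C(q) = 3 + ((q + 2*2) - 5*2)/2 = 3 + ((q + 4) - 10)/2 = 3 + ((4 + q) - 10)/2 = 3 + (-6 + q)/2 = 3 + (-3 + q/2) = q/2)
X(V, b) = √(1 + b)
1/X(15, C(-1)) = 1/(√(1 + (½)*(-1))) = 1/(√(1 - ½)) = 1/(√(½)) = 1/(√2/2) = √2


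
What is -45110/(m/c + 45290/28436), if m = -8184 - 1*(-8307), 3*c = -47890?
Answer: -3839424987775/134902826 ≈ -28461.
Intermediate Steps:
c = -47890/3 (c = (1/3)*(-47890) = -47890/3 ≈ -15963.)
m = 123 (m = -8184 + 8307 = 123)
-45110/(m/c + 45290/28436) = -45110/(123/(-47890/3) + 45290/28436) = -45110/(123*(-3/47890) + 45290*(1/28436)) = -45110/(-369/47890 + 22645/14218) = -45110/269805652/170225005 = -45110*170225005/269805652 = -3839424987775/134902826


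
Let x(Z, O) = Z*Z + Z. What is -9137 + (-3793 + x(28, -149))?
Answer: -12118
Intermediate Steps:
x(Z, O) = Z + Z² (x(Z, O) = Z² + Z = Z + Z²)
-9137 + (-3793 + x(28, -149)) = -9137 + (-3793 + 28*(1 + 28)) = -9137 + (-3793 + 28*29) = -9137 + (-3793 + 812) = -9137 - 2981 = -12118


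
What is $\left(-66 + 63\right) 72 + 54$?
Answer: $-162$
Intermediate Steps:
$\left(-66 + 63\right) 72 + 54 = \left(-3\right) 72 + 54 = -216 + 54 = -162$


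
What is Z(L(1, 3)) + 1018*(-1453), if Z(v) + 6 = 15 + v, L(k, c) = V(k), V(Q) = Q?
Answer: -1479144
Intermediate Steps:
L(k, c) = k
Z(v) = 9 + v (Z(v) = -6 + (15 + v) = 9 + v)
Z(L(1, 3)) + 1018*(-1453) = (9 + 1) + 1018*(-1453) = 10 - 1479154 = -1479144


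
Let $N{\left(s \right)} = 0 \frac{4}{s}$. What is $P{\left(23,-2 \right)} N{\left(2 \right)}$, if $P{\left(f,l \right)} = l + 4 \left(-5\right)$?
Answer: $0$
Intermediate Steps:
$N{\left(s \right)} = 0$
$P{\left(f,l \right)} = -20 + l$ ($P{\left(f,l \right)} = l - 20 = -20 + l$)
$P{\left(23,-2 \right)} N{\left(2 \right)} = \left(-20 - 2\right) 0 = \left(-22\right) 0 = 0$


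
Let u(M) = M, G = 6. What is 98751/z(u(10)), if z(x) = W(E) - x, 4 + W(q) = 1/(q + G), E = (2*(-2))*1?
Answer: -65834/9 ≈ -7314.9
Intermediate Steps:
E = -4 (E = -4*1 = -4)
W(q) = -4 + 1/(6 + q) (W(q) = -4 + 1/(q + 6) = -4 + 1/(6 + q))
z(x) = -7/2 - x (z(x) = (-23 - 4*(-4))/(6 - 4) - x = (-23 + 16)/2 - x = (½)*(-7) - x = -7/2 - x)
98751/z(u(10)) = 98751/(-7/2 - 1*10) = 98751/(-7/2 - 10) = 98751/(-27/2) = 98751*(-2/27) = -65834/9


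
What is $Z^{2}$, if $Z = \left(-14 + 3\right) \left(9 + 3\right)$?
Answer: $17424$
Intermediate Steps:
$Z = -132$ ($Z = \left(-11\right) 12 = -132$)
$Z^{2} = \left(-132\right)^{2} = 17424$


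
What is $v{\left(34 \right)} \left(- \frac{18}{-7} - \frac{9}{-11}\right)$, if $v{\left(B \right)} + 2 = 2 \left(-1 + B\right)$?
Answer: $\frac{16704}{77} \approx 216.94$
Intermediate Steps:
$v{\left(B \right)} = -4 + 2 B$ ($v{\left(B \right)} = -2 + 2 \left(-1 + B\right) = -2 + \left(-2 + 2 B\right) = -4 + 2 B$)
$v{\left(34 \right)} \left(- \frac{18}{-7} - \frac{9}{-11}\right) = \left(-4 + 2 \cdot 34\right) \left(- \frac{18}{-7} - \frac{9}{-11}\right) = \left(-4 + 68\right) \left(\left(-18\right) \left(- \frac{1}{7}\right) - - \frac{9}{11}\right) = 64 \left(\frac{18}{7} + \frac{9}{11}\right) = 64 \cdot \frac{261}{77} = \frac{16704}{77}$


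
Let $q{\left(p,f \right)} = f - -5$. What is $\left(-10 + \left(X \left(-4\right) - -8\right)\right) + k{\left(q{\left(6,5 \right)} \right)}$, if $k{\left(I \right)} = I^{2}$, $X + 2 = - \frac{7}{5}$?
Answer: $\frac{558}{5} \approx 111.6$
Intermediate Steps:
$q{\left(p,f \right)} = 5 + f$ ($q{\left(p,f \right)} = f + 5 = 5 + f$)
$X = - \frac{17}{5}$ ($X = -2 - \frac{7}{5} = - \frac{17}{5} \approx -3.4$)
$\left(-10 + \left(X \left(-4\right) - -8\right)\right) + k{\left(q{\left(6,5 \right)} \right)} = \left(-10 - - \frac{108}{5}\right) + \left(5 + 5\right)^{2} = \left(-10 + \left(\frac{68}{5} + 8\right)\right) + 10^{2} = \left(-10 + \frac{108}{5}\right) + 100 = \frac{58}{5} + 100 = \frac{558}{5}$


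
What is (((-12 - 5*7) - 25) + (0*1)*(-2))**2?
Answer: 5184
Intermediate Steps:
(((-12 - 5*7) - 25) + (0*1)*(-2))**2 = (((-12 - 35) - 25) + 0*(-2))**2 = ((-47 - 25) + 0)**2 = (-72 + 0)**2 = (-72)**2 = 5184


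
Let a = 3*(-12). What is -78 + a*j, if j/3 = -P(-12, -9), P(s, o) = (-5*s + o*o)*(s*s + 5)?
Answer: 2268894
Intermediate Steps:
P(s, o) = (5 + s²)*(o² - 5*s) (P(s, o) = (-5*s + o²)*(s² + 5) = (o² - 5*s)*(5 + s²) = (5 + s²)*(o² - 5*s))
j = -63027 (j = 3*(-(-25*(-12) - 5*(-12)³ + 5*(-9)² + (-9)²*(-12)²)) = 3*(-(300 - 5*(-1728) + 5*81 + 81*144)) = 3*(-(300 + 8640 + 405 + 11664)) = 3*(-1*21009) = 3*(-21009) = -63027)
a = -36
-78 + a*j = -78 - 36*(-63027) = -78 + 2268972 = 2268894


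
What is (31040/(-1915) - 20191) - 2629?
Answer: -8746268/383 ≈ -22836.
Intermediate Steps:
(31040/(-1915) - 20191) - 2629 = (31040*(-1/1915) - 20191) - 2629 = (-6208/383 - 20191) - 2629 = -7739361/383 - 2629 = -8746268/383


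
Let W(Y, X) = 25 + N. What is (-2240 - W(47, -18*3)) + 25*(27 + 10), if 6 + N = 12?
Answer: -1346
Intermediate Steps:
N = 6 (N = -6 + 12 = 6)
W(Y, X) = 31 (W(Y, X) = 25 + 6 = 31)
(-2240 - W(47, -18*3)) + 25*(27 + 10) = (-2240 - 1*31) + 25*(27 + 10) = (-2240 - 31) + 25*37 = -2271 + 925 = -1346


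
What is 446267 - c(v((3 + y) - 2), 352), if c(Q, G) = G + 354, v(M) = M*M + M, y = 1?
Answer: 445561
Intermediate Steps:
v(M) = M + M² (v(M) = M² + M = M + M²)
c(Q, G) = 354 + G
446267 - c(v((3 + y) - 2), 352) = 446267 - (354 + 352) = 446267 - 1*706 = 446267 - 706 = 445561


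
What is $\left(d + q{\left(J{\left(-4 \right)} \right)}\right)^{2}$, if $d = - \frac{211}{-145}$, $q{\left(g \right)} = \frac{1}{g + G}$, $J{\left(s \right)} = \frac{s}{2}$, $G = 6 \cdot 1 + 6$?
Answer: $\frac{203401}{84100} \approx 2.4186$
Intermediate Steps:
$G = 12$ ($G = 6 + 6 = 12$)
$J{\left(s \right)} = \frac{s}{2}$ ($J{\left(s \right)} = s \frac{1}{2} = \frac{s}{2}$)
$q{\left(g \right)} = \frac{1}{12 + g}$ ($q{\left(g \right)} = \frac{1}{g + 12} = \frac{1}{12 + g}$)
$d = \frac{211}{145}$ ($d = \left(-211\right) \left(- \frac{1}{145}\right) = \frac{211}{145} \approx 1.4552$)
$\left(d + q{\left(J{\left(-4 \right)} \right)}\right)^{2} = \left(\frac{211}{145} + \frac{1}{12 + \frac{1}{2} \left(-4\right)}\right)^{2} = \left(\frac{211}{145} + \frac{1}{12 - 2}\right)^{2} = \left(\frac{211}{145} + \frac{1}{10}\right)^{2} = \left(\frac{451}{290}\right)^{2} = \frac{203401}{84100}$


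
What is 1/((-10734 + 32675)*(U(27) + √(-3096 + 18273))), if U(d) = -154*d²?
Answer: -37422/92178818667613 - √15177/276536456002839 ≈ -4.0642e-10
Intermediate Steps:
1/((-10734 + 32675)*(U(27) + √(-3096 + 18273))) = 1/((-10734 + 32675)*(-154*27² + √(-3096 + 18273))) = 1/(21941*(-154*729 + √15177)) = 1/(21941*(-112266 + √15177)) = 1/(-2463228306 + 21941*√15177)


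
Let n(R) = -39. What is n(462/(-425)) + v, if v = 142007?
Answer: 141968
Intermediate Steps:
n(462/(-425)) + v = -39 + 142007 = 141968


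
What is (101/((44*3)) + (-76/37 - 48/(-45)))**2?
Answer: 3272481/66259600 ≈ 0.049389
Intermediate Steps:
(101/((44*3)) + (-76/37 - 48/(-45)))**2 = (101/132 + (-76*1/37 - 48*(-1/45)))**2 = (101*(1/132) + (-76/37 + 16/15))**2 = (101/132 - 548/555)**2 = (-1809/8140)**2 = 3272481/66259600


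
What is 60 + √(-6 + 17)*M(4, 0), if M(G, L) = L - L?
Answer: 60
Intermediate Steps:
M(G, L) = 0
60 + √(-6 + 17)*M(4, 0) = 60 + √(-6 + 17)*0 = 60 + √11*0 = 60 + 0 = 60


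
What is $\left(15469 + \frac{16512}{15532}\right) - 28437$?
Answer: $- \frac{50350616}{3883} \approx -12967.0$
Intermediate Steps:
$\left(15469 + \frac{16512}{15532}\right) - 28437 = \left(15469 + 16512 \cdot \frac{1}{15532}\right) - 28437 = \left(15469 + \frac{4128}{3883}\right) - 28437 = \frac{60070255}{3883} - 28437 = - \frac{50350616}{3883}$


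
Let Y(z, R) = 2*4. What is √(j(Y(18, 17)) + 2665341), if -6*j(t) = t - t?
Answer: 3*√296149 ≈ 1632.6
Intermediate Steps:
Y(z, R) = 8
j(t) = 0 (j(t) = -(t - t)/6 = -⅙*0 = 0)
√(j(Y(18, 17)) + 2665341) = √(0 + 2665341) = √2665341 = 3*√296149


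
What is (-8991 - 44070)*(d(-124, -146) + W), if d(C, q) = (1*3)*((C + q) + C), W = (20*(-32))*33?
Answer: 1183366422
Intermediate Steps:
W = -21120 (W = -640*33 = -21120)
d(C, q) = 3*q + 6*C (d(C, q) = 3*(q + 2*C) = 3*q + 6*C)
(-8991 - 44070)*(d(-124, -146) + W) = (-8991 - 44070)*((3*(-146) + 6*(-124)) - 21120) = -53061*((-438 - 744) - 21120) = -53061*(-1182 - 21120) = -53061*(-22302) = 1183366422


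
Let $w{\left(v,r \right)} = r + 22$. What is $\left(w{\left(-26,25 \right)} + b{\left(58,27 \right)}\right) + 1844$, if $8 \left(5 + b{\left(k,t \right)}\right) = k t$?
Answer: $\frac{8327}{4} \approx 2081.8$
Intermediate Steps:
$w{\left(v,r \right)} = 22 + r$
$b{\left(k,t \right)} = -5 + \frac{k t}{8}$
$\left(w{\left(-26,25 \right)} + b{\left(58,27 \right)}\right) + 1844 = \left(\left(22 + 25\right) - \left(5 - \frac{783}{4}\right)\right) + 1844 = \left(47 + \left(-5 + \frac{783}{4}\right)\right) + 1844 = \left(47 + \frac{763}{4}\right) + 1844 = \frac{951}{4} + 1844 = \frac{8327}{4}$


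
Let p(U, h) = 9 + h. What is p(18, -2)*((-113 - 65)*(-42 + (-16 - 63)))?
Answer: 150766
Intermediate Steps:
p(18, -2)*((-113 - 65)*(-42 + (-16 - 63))) = (9 - 2)*((-113 - 65)*(-42 + (-16 - 63))) = 7*(-178*(-42 - 79)) = 7*(-178*(-121)) = 7*21538 = 150766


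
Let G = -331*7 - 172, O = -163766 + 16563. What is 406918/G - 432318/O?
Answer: -58823510852/366388267 ≈ -160.55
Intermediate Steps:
O = -147203
G = -2489 (G = -2317 - 172 = -2489)
406918/G - 432318/O = 406918/(-2489) - 432318/(-147203) = 406918*(-1/2489) - 432318*(-1/147203) = -406918/2489 + 432318/147203 = -58823510852/366388267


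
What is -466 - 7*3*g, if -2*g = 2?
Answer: -445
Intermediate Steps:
g = -1 (g = -1/2*2 = -1)
-466 - 7*3*g = -466 - 7*3*(-1) = -466 - 21*(-1) = -466 - 1*(-21) = -466 + 21 = -445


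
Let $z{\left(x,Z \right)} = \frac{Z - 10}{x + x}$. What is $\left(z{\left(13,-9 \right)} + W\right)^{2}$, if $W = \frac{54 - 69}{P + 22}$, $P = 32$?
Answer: $\frac{13924}{13689} \approx 1.0172$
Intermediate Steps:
$z{\left(x,Z \right)} = \frac{-10 + Z}{2 x}$
$W = - \frac{5}{18}$ ($W = \frac{54 - 69}{32 + 22} = - \frac{15}{54} = \left(-15\right) \frac{1}{54} = - \frac{5}{18} \approx -0.27778$)
$\left(z{\left(13,-9 \right)} + W\right)^{2} = \left(\frac{-10 - 9}{2 \cdot 13} - \frac{5}{18}\right)^{2} = \left(\frac{1}{2} \cdot \frac{1}{13} \left(-19\right) - \frac{5}{18}\right)^{2} = \left(- \frac{19}{26} - \frac{5}{18}\right)^{2} = \left(- \frac{118}{117}\right)^{2} = \frac{13924}{13689}$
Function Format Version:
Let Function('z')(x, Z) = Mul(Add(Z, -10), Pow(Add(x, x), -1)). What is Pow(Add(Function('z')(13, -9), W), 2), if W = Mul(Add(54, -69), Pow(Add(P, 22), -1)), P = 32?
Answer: Rational(13924, 13689) ≈ 1.0172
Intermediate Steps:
Function('z')(x, Z) = Mul(Rational(1, 2), Pow(x, -1), Add(-10, Z)) (Function('z')(x, Z) = Mul(Add(-10, Z), Pow(Mul(2, x), -1)) = Mul(Add(-10, Z), Mul(Rational(1, 2), Pow(x, -1))) = Mul(Rational(1, 2), Pow(x, -1), Add(-10, Z)))
W = Rational(-5, 18) (W = Mul(Add(54, -69), Pow(Add(32, 22), -1)) = Mul(-15, Pow(54, -1)) = Mul(-15, Rational(1, 54)) = Rational(-5, 18) ≈ -0.27778)
Pow(Add(Function('z')(13, -9), W), 2) = Pow(Add(Mul(Rational(1, 2), Pow(13, -1), Add(-10, -9)), Rational(-5, 18)), 2) = Pow(Add(Mul(Rational(1, 2), Rational(1, 13), -19), Rational(-5, 18)), 2) = Pow(Add(Rational(-19, 26), Rational(-5, 18)), 2) = Pow(Rational(-118, 117), 2) = Rational(13924, 13689)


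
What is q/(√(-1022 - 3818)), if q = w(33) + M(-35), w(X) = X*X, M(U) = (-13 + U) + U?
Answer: -503*I*√10/110 ≈ -14.46*I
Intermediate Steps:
M(U) = -13 + 2*U
w(X) = X²
q = 1006 (q = 33² + (-13 + 2*(-35)) = 1089 + (-13 - 70) = 1089 - 83 = 1006)
q/(√(-1022 - 3818)) = 1006/(√(-1022 - 3818)) = 1006/(√(-4840)) = 1006/((22*I*√10)) = 1006*(-I*√10/220) = -503*I*√10/110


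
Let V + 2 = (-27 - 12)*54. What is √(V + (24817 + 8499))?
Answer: 2*√7802 ≈ 176.66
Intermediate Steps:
V = -2108 (V = -2 + (-27 - 12)*54 = -2 - 39*54 = -2 - 2106 = -2108)
√(V + (24817 + 8499)) = √(-2108 + (24817 + 8499)) = √(-2108 + 33316) = √31208 = 2*√7802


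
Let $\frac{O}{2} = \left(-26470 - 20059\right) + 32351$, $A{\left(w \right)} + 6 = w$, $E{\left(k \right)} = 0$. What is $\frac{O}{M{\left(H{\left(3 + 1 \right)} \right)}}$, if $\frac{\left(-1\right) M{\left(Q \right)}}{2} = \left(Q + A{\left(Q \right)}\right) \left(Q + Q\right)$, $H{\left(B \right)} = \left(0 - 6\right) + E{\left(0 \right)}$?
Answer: $\frac{2363}{36} \approx 65.639$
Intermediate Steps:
$A{\left(w \right)} = -6 + w$
$H{\left(B \right)} = -6$ ($H{\left(B \right)} = \left(0 - 6\right) + 0 = -6 + 0 = -6$)
$O = -28356$ ($O = 2 \left(\left(-26470 - 20059\right) + 32351\right) = 2 \left(-46529 + 32351\right) = 2 \left(-14178\right) = -28356$)
$M{\left(Q \right)} = - 4 Q \left(-6 + 2 Q\right)$ ($M{\left(Q \right)} = - 2 \left(Q + \left(-6 + Q\right)\right) \left(Q + Q\right) = - 2 \left(-6 + 2 Q\right) 2 Q = - 2 \cdot 2 Q \left(-6 + 2 Q\right) = - 4 Q \left(-6 + 2 Q\right)$)
$\frac{O}{M{\left(H{\left(3 + 1 \right)} \right)}} = - \frac{28356}{8 \left(-6\right) \left(3 - -6\right)} = - \frac{28356}{8 \left(-6\right) \left(3 + 6\right)} = - \frac{28356}{8 \left(-6\right) 9} = - \frac{28356}{-432} = \left(-28356\right) \left(- \frac{1}{432}\right) = \frac{2363}{36}$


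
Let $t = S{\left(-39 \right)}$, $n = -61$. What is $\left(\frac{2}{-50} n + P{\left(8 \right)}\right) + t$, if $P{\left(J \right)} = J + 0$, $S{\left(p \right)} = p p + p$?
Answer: $\frac{37311}{25} \approx 1492.4$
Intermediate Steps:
$S{\left(p \right)} = p + p^{2}$ ($S{\left(p \right)} = p^{2} + p = p + p^{2}$)
$P{\left(J \right)} = J$
$t = 1482$ ($t = - 39 \left(1 - 39\right) = \left(-39\right) \left(-38\right) = 1482$)
$\left(\frac{2}{-50} n + P{\left(8 \right)}\right) + t = \left(\frac{2}{-50} \left(-61\right) + 8\right) + 1482 = \left(2 \left(- \frac{1}{50}\right) \left(-61\right) + 8\right) + 1482 = \left(\left(- \frac{1}{25}\right) \left(-61\right) + 8\right) + 1482 = \left(\frac{61}{25} + 8\right) + 1482 = \frac{261}{25} + 1482 = \frac{37311}{25}$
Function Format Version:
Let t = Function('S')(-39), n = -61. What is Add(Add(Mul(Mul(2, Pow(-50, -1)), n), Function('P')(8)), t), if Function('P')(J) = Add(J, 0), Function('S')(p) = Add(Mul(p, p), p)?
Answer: Rational(37311, 25) ≈ 1492.4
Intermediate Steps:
Function('S')(p) = Add(p, Pow(p, 2)) (Function('S')(p) = Add(Pow(p, 2), p) = Add(p, Pow(p, 2)))
Function('P')(J) = J
t = 1482 (t = Mul(-39, Add(1, -39)) = Mul(-39, -38) = 1482)
Add(Add(Mul(Mul(2, Pow(-50, -1)), n), Function('P')(8)), t) = Add(Add(Mul(Mul(2, Pow(-50, -1)), -61), 8), 1482) = Add(Add(Mul(Mul(2, Rational(-1, 50)), -61), 8), 1482) = Add(Add(Mul(Rational(-1, 25), -61), 8), 1482) = Add(Add(Rational(61, 25), 8), 1482) = Add(Rational(261, 25), 1482) = Rational(37311, 25)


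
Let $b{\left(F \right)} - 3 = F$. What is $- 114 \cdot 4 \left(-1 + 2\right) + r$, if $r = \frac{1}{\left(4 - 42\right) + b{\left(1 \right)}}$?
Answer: $- \frac{15505}{34} \approx -456.03$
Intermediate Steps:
$b{\left(F \right)} = 3 + F$
$r = - \frac{1}{34}$ ($r = \frac{1}{\left(4 - 42\right) + \left(3 + 1\right)} = \frac{1}{\left(4 - 42\right) + 4} = \frac{1}{-38 + 4} = \frac{1}{-34} = - \frac{1}{34} \approx -0.029412$)
$- 114 \cdot 4 \left(-1 + 2\right) + r = - 114 \cdot 4 \left(-1 + 2\right) - \frac{1}{34} = - 114 \cdot 4 \cdot 1 - \frac{1}{34} = \left(-114\right) 4 - \frac{1}{34} = -456 - \frac{1}{34} = - \frac{15505}{34}$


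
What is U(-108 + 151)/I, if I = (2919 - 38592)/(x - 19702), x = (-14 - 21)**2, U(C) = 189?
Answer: 1164051/11891 ≈ 97.893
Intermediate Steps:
x = 1225 (x = (-35)**2 = 1225)
I = 11891/6159 (I = (2919 - 38592)/(1225 - 19702) = -35673/(-18477) = -35673*(-1/18477) = 11891/6159 ≈ 1.9307)
U(-108 + 151)/I = 189/(11891/6159) = 189*(6159/11891) = 1164051/11891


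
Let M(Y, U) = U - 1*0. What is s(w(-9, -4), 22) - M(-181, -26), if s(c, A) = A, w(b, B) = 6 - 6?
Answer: 48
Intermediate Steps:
w(b, B) = 0
M(Y, U) = U (M(Y, U) = U + 0 = U)
s(w(-9, -4), 22) - M(-181, -26) = 22 - 1*(-26) = 22 + 26 = 48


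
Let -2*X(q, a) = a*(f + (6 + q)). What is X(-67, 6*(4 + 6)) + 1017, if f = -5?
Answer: 2997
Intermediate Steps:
X(q, a) = -a*(1 + q)/2 (X(q, a) = -a*(-5 + (6 + q))/2 = -a*(1 + q)/2)
X(-67, 6*(4 + 6)) + 1017 = -6*(4 + 6)*(1 - 67)/2 + 1017 = -½*6*10*(-66) + 1017 = -½*60*(-66) + 1017 = 1980 + 1017 = 2997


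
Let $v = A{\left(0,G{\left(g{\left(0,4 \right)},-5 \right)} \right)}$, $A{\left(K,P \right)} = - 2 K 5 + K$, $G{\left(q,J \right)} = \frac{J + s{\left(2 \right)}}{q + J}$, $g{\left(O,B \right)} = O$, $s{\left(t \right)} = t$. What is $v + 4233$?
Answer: $4233$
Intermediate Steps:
$G{\left(q,J \right)} = \frac{2 + J}{J + q}$ ($G{\left(q,J \right)} = \frac{J + 2}{q + J} = \frac{2 + J}{J + q}$)
$A{\left(K,P \right)} = - 9 K$ ($A{\left(K,P \right)} = - 2 \cdot 5 K + K = - 10 K + K = - 9 K$)
$v = 0$ ($v = \left(-9\right) 0 = 0$)
$v + 4233 = 0 + 4233 = 4233$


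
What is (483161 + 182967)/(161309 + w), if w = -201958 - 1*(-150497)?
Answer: 83266/13731 ≈ 6.0641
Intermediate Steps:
w = -51461 (w = -201958 + 150497 = -51461)
(483161 + 182967)/(161309 + w) = (483161 + 182967)/(161309 - 51461) = 666128/109848 = 666128*(1/109848) = 83266/13731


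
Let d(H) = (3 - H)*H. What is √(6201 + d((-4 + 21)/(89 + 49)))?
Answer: √118098593/138 ≈ 78.749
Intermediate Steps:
d(H) = H*(3 - H)
√(6201 + d((-4 + 21)/(89 + 49))) = √(6201 + ((-4 + 21)/(89 + 49))*(3 - (-4 + 21)/(89 + 49))) = √(6201 + (17/138)*(3 - 17/138)) = √(6201 + (17*(1/138))*(3 - 17/138)) = √(6201 + 17*(3 - 1*17/138)/138) = √(6201 + 17*(3 - 17/138)/138) = √(6201 + (17/138)*(397/138)) = √(6201 + 6749/19044) = √(118098593/19044) = √118098593/138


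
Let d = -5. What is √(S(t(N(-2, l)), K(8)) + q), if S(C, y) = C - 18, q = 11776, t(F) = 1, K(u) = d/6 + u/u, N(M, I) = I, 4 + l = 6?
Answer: √11759 ≈ 108.44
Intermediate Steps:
l = 2 (l = -4 + 6 = 2)
K(u) = ⅙ (K(u) = -5/6 + u/u = -5*⅙ + 1 = -⅚ + 1 = ⅙)
S(C, y) = -18 + C
√(S(t(N(-2, l)), K(8)) + q) = √((-18 + 1) + 11776) = √(-17 + 11776) = √11759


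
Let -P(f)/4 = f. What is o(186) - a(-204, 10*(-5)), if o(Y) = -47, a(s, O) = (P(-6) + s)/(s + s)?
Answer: -1613/34 ≈ -47.441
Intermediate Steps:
P(f) = -4*f
a(s, O) = (24 + s)/(2*s) (a(s, O) = (-4*(-6) + s)/(s + s) = (24 + s)/((2*s)) = (24 + s)*(1/(2*s)) = (24 + s)/(2*s))
o(186) - a(-204, 10*(-5)) = -47 - (24 - 204)/(2*(-204)) = -47 - (-1)*(-180)/(2*204) = -47 - 1*15/34 = -47 - 15/34 = -1613/34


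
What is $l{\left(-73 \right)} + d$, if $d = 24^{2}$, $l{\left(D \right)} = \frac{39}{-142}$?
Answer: $\frac{81753}{142} \approx 575.73$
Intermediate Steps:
$l{\left(D \right)} = - \frac{39}{142}$ ($l{\left(D \right)} = 39 \left(- \frac{1}{142}\right) = - \frac{39}{142}$)
$d = 576$
$l{\left(-73 \right)} + d = - \frac{39}{142} + 576 = \frac{81753}{142}$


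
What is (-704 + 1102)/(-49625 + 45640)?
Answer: -398/3985 ≈ -0.099874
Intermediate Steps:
(-704 + 1102)/(-49625 + 45640) = 398/(-3985) = 398*(-1/3985) = -398/3985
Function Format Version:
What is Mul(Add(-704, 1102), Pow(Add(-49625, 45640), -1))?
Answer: Rational(-398, 3985) ≈ -0.099874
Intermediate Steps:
Mul(Add(-704, 1102), Pow(Add(-49625, 45640), -1)) = Mul(398, Pow(-3985, -1)) = Mul(398, Rational(-1, 3985)) = Rational(-398, 3985)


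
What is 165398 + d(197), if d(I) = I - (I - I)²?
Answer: 165595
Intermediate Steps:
d(I) = I (d(I) = I - 1*0² = I - 1*0 = I + 0 = I)
165398 + d(197) = 165398 + 197 = 165595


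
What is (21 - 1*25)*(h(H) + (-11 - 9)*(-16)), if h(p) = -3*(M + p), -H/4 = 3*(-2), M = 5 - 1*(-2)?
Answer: -908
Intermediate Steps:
M = 7 (M = 5 + 2 = 7)
H = 24 (H = -12*(-2) = -4*(-6) = 24)
h(p) = -21 - 3*p (h(p) = -3*(7 + p) = -21 - 3*p)
(21 - 1*25)*(h(H) + (-11 - 9)*(-16)) = (21 - 1*25)*((-21 - 3*24) + (-11 - 9)*(-16)) = (21 - 25)*((-21 - 72) - 20*(-16)) = -4*(-93 + 320) = -4*227 = -908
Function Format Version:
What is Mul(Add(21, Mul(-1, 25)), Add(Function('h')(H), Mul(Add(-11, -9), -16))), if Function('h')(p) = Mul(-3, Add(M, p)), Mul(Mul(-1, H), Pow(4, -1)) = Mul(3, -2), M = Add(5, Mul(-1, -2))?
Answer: -908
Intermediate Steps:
M = 7 (M = Add(5, 2) = 7)
H = 24 (H = Mul(-4, Mul(3, -2)) = Mul(-4, -6) = 24)
Function('h')(p) = Add(-21, Mul(-3, p)) (Function('h')(p) = Mul(-3, Add(7, p)) = Add(-21, Mul(-3, p)))
Mul(Add(21, Mul(-1, 25)), Add(Function('h')(H), Mul(Add(-11, -9), -16))) = Mul(Add(21, Mul(-1, 25)), Add(Add(-21, Mul(-3, 24)), Mul(Add(-11, -9), -16))) = Mul(Add(21, -25), Add(Add(-21, -72), Mul(-20, -16))) = Mul(-4, Add(-93, 320)) = Mul(-4, 227) = -908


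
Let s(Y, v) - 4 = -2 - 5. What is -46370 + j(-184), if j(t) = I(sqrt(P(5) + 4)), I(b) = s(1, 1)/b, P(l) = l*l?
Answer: -46370 - 3*sqrt(29)/29 ≈ -46371.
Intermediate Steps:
s(Y, v) = -3 (s(Y, v) = 4 + (-2 - 5) = 4 - 7 = -3)
P(l) = l**2
I(b) = -3/b
j(t) = -3*sqrt(29)/29 (j(t) = -3/sqrt(5**2 + 4) = -3/sqrt(25 + 4) = -3*sqrt(29)/29)
-46370 + j(-184) = -46370 - 3*sqrt(29)/29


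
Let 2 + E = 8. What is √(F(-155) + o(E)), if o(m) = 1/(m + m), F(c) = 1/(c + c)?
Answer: √69285/930 ≈ 0.28303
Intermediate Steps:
E = 6 (E = -2 + 8 = 6)
F(c) = 1/(2*c)
o(m) = 1/(2*m)
√(F(-155) + o(E)) = √((½)/(-155) + (½)/6) = √((½)*(-1/155) + (½)*(⅙)) = √(-1/310 + 1/12) = √(149/1860) = √69285/930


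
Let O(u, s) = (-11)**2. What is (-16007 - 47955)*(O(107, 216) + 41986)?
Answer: -2693247934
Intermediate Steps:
O(u, s) = 121
(-16007 - 47955)*(O(107, 216) + 41986) = (-16007 - 47955)*(121 + 41986) = -63962*42107 = -2693247934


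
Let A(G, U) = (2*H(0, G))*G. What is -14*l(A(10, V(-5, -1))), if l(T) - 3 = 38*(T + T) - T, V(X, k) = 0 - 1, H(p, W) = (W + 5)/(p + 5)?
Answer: -63042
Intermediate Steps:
H(p, W) = (5 + W)/(5 + p)
V(X, k) = -1
A(G, U) = G*(2 + 2*G/5) (A(G, U) = (2*((5 + G)/(5 + 0)))*G = (2*((5 + G)/5))*G = (2*(1 + G/5))*G = (2 + 2*G/5)*G = G*(2 + 2*G/5))
l(T) = 3 + 75*T (l(T) = 3 + (38*(T + T) - T) = 3 + (38*(2*T) - T) = 3 + (76*T - T) = 3 + 75*T)
-14*l(A(10, V(-5, -1))) = -14*(3 + 75*((2/5)*10*(5 + 10))) = -14*(3 + 75*((2/5)*10*15)) = -14*(3 + 75*60) = -14*(3 + 4500) = -14*4503 = -63042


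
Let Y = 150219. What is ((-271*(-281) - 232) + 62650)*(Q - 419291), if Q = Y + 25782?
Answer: -33712452010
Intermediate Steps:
Q = 176001 (Q = 150219 + 25782 = 176001)
((-271*(-281) - 232) + 62650)*(Q - 419291) = ((-271*(-281) - 232) + 62650)*(176001 - 419291) = ((76151 - 232) + 62650)*(-243290) = (75919 + 62650)*(-243290) = 138569*(-243290) = -33712452010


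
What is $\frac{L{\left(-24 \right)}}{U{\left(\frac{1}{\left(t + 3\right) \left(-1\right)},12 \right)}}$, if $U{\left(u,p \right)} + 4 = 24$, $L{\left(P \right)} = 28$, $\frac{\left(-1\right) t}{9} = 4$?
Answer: $\frac{7}{5} \approx 1.4$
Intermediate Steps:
$t = -36$ ($t = \left(-9\right) 4 = -36$)
$U{\left(u,p \right)} = 20$ ($U{\left(u,p \right)} = -4 + 24 = 20$)
$\frac{L{\left(-24 \right)}}{U{\left(\frac{1}{\left(t + 3\right) \left(-1\right)},12 \right)}} = \frac{28}{20} = 28 \cdot \frac{1}{20} = \frac{7}{5}$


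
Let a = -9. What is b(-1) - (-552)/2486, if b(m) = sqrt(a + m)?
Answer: 276/1243 + I*sqrt(10) ≈ 0.22204 + 3.1623*I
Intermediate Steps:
b(m) = sqrt(-9 + m)
b(-1) - (-552)/2486 = sqrt(-9 - 1) - (-552)/2486 = sqrt(-10) - (-552)/2486 = I*sqrt(10) - 1*(-276/1243) = I*sqrt(10) + 276/1243 = 276/1243 + I*sqrt(10)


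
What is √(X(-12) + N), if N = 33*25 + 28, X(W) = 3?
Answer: 2*√214 ≈ 29.257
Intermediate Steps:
N = 853 (N = 825 + 28 = 853)
√(X(-12) + N) = √(3 + 853) = √856 = 2*√214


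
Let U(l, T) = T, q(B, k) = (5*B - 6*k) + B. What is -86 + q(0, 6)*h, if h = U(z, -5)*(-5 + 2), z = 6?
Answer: -626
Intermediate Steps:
q(B, k) = -6*k + 6*B (q(B, k) = (-6*k + 5*B) + B = -6*k + 6*B)
h = 15 (h = -5*(-5 + 2) = -5*(-3) = 15)
-86 + q(0, 6)*h = -86 + (-6*6 + 6*0)*15 = -86 + (-36 + 0)*15 = -86 - 36*15 = -86 - 540 = -626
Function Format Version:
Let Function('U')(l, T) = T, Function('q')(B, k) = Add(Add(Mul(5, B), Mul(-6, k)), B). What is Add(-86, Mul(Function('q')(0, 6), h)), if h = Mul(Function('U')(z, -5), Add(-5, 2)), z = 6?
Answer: -626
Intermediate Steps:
Function('q')(B, k) = Add(Mul(-6, k), Mul(6, B)) (Function('q')(B, k) = Add(Add(Mul(-6, k), Mul(5, B)), B) = Add(Mul(-6, k), Mul(6, B)))
h = 15 (h = Mul(-5, Add(-5, 2)) = Mul(-5, -3) = 15)
Add(-86, Mul(Function('q')(0, 6), h)) = Add(-86, Mul(Add(Mul(-6, 6), Mul(6, 0)), 15)) = Add(-86, Mul(Add(-36, 0), 15)) = Add(-86, Mul(-36, 15)) = Add(-86, -540) = -626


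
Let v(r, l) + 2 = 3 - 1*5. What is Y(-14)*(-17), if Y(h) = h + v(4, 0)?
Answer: 306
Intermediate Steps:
v(r, l) = -4 (v(r, l) = -2 + (3 - 1*5) = -2 + (3 - 5) = -2 - 2 = -4)
Y(h) = -4 + h (Y(h) = h - 4 = -4 + h)
Y(-14)*(-17) = (-4 - 14)*(-17) = -18*(-17) = 306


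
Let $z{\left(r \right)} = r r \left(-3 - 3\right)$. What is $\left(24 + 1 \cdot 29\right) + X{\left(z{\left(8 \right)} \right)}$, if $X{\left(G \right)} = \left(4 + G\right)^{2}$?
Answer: $144453$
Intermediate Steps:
$z{\left(r \right)} = - 6 r^{2}$ ($z{\left(r \right)} = r^{2} \left(-6\right) = - 6 r^{2}$)
$\left(24 + 1 \cdot 29\right) + X{\left(z{\left(8 \right)} \right)} = \left(24 + 1 \cdot 29\right) + \left(4 - 6 \cdot 8^{2}\right)^{2} = \left(24 + 29\right) + \left(4 - 384\right)^{2} = 53 + \left(4 - 384\right)^{2} = 53 + \left(-380\right)^{2} = 53 + 144400 = 144453$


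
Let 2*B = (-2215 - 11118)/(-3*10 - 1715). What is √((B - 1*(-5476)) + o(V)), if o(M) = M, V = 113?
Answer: √68121111070/3490 ≈ 74.785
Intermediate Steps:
B = 13333/3490 (B = ((-2215 - 11118)/(-3*10 - 1715))/2 = (-13333/(-30 - 1715))/2 = (-13333/(-1745))/2 = (-13333*(-1/1745))/2 = (½)*(13333/1745) = 13333/3490 ≈ 3.8203)
√((B - 1*(-5476)) + o(V)) = √((13333/3490 - 1*(-5476)) + 113) = √((13333/3490 + 5476) + 113) = √(19124573/3490 + 113) = √(19518943/3490) = √68121111070/3490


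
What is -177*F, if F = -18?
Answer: 3186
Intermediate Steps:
-177*F = -177*(-18) = 3186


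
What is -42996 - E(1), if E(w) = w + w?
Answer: -42998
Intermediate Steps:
E(w) = 2*w
-42996 - E(1) = -42996 - 2 = -42998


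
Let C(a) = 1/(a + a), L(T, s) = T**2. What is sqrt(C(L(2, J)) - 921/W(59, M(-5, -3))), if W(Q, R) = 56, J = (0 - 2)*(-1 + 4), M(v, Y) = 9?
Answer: I*sqrt(3199)/14 ≈ 4.04*I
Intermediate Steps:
J = -6 (J = -2*3 = -6)
C(a) = 1/(2*a)
sqrt(C(L(2, J)) - 921/W(59, M(-5, -3))) = sqrt(1/(2*(2**2)) - 921/56) = sqrt((1/2)/4 - 921*1/56) = sqrt((1/2)*(1/4) - 921/56) = sqrt(1/8 - 921/56) = sqrt(-457/28) = I*sqrt(3199)/14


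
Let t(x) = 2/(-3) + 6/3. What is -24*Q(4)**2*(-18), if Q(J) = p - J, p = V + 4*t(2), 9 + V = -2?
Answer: 40368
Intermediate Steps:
t(x) = 4/3 (t(x) = 2*(-1/3) + 6*(1/3) = -2/3 + 2 = 4/3)
V = -11 (V = -9 - 2 = -11)
p = -17/3 (p = -11 + 4*(4/3) = -11 + 16/3 = -17/3 ≈ -5.6667)
Q(J) = -17/3 - J
-24*Q(4)**2*(-18) = -24*(-17/3 - 1*4)**2*(-18) = -24*(-17/3 - 4)**2*(-18) = -24*(-29/3)**2*(-18) = -24*841/9*(-18) = -6728/3*(-18) = 40368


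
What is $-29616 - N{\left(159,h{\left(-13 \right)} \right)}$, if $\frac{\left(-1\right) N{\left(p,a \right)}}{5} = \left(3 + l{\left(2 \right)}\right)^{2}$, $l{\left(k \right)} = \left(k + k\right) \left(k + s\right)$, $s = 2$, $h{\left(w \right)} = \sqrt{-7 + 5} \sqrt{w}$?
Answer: $-27811$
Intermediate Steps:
$h{\left(w \right)} = i \sqrt{2} \sqrt{w}$ ($h{\left(w \right)} = \sqrt{-2} \sqrt{w} = i \sqrt{2} \sqrt{w}$)
$l{\left(k \right)} = 2 k \left(2 + k\right)$ ($l{\left(k \right)} = \left(k + k\right) \left(k + 2\right) = 2 k \left(2 + k\right)$)
$N{\left(p,a \right)} = -1805$ ($N{\left(p,a \right)} = - 5 \left(3 + 2 \cdot 2 \left(2 + 2\right)\right)^{2} = - 5 \left(3 + 2 \cdot 2 \cdot 4\right)^{2} = - 5 \left(3 + 16\right)^{2} = - 5 \cdot 19^{2} = \left(-5\right) 361 = -1805$)
$-29616 - N{\left(159,h{\left(-13 \right)} \right)} = -29616 - -1805 = -29616 + 1805 = -27811$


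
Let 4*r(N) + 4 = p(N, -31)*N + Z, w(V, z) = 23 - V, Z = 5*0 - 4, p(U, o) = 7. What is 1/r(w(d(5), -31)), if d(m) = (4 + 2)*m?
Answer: -4/57 ≈ -0.070175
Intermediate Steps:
d(m) = 6*m
Z = -4 (Z = 0 - 4 = -4)
r(N) = -2 + 7*N/4 (r(N) = -1 + (7*N - 4)/4 = -1 + (-4 + 7*N)/4 = -1 + (-1 + 7*N/4) = -2 + 7*N/4)
1/r(w(d(5), -31)) = 1/(-2 + 7*(23 - 6*5)/4) = 1/(-2 + 7*(23 - 1*30)/4) = 1/(-2 + 7*(23 - 30)/4) = 1/(-2 + (7/4)*(-7)) = 1/(-2 - 49/4) = 1/(-57/4) = -4/57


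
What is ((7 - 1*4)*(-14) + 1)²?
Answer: 1681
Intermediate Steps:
((7 - 1*4)*(-14) + 1)² = ((7 - 4)*(-14) + 1)² = (3*(-14) + 1)² = (-42 + 1)² = (-41)² = 1681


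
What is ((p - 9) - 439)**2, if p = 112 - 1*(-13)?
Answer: 104329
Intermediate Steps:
p = 125 (p = 112 + 13 = 125)
((p - 9) - 439)**2 = ((125 - 9) - 439)**2 = (116 - 439)**2 = (-323)**2 = 104329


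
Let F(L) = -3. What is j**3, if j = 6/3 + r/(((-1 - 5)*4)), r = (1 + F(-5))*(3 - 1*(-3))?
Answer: 125/8 ≈ 15.625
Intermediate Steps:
r = -12 (r = (1 - 3)*(3 - 1*(-3)) = -2*(3 + 3) = -2*6 = -12)
j = 5/2 (j = 6/3 - 12*1/(4*(-1 - 5)) = 6*(1/3) - 12/((-6*4)) = 2 - 12/(-24) = 2 - 12*(-1/24) = 2 + 1/2 = 5/2 ≈ 2.5000)
j**3 = (5/2)**3 = 125/8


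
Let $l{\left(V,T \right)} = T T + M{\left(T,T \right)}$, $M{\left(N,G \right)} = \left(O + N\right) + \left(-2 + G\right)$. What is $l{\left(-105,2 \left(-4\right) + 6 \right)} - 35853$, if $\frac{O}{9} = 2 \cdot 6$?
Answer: $-35747$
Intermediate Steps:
$O = 108$ ($O = 9 \cdot 2 \cdot 6 = 9 \cdot 12 = 108$)
$M{\left(N,G \right)} = 106 + G + N$ ($M{\left(N,G \right)} = \left(108 + N\right) + \left(-2 + G\right) = 106 + G + N$)
$l{\left(V,T \right)} = 106 + T^{2} + 2 T$ ($l{\left(V,T \right)} = T T + \left(106 + T + T\right) = T^{2} + \left(106 + 2 T\right) = 106 + T^{2} + 2 T$)
$l{\left(-105,2 \left(-4\right) + 6 \right)} - 35853 = \left(106 + \left(2 \left(-4\right) + 6\right)^{2} + 2 \left(2 \left(-4\right) + 6\right)\right) - 35853 = \left(106 + \left(-8 + 6\right)^{2} + 2 \left(-8 + 6\right)\right) - 35853 = \left(106 + \left(-2\right)^{2} + 2 \left(-2\right)\right) - 35853 = \left(106 + 4 - 4\right) - 35853 = 106 - 35853 = -35747$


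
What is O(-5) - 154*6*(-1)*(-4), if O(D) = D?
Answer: -3701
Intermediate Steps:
O(-5) - 154*6*(-1)*(-4) = -5 - 154*6*(-1)*(-4) = -5 - (-924)*(-4) = -5 - 154*24 = -5 - 3696 = -3701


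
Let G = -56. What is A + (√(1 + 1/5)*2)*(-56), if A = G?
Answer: -56 - 112*√30/5 ≈ -178.69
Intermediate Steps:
A = -56
A + (√(1 + 1/5)*2)*(-56) = -56 + (√(1 + 1/5)*2)*(-56) = -56 + (√(1 + 1*(⅕))*2)*(-56) = -56 + (√(1 + ⅕)*2)*(-56) = -56 + (√(6/5)*2)*(-56) = -56 + ((√30/5)*2)*(-56) = -56 + (2*√30/5)*(-56) = -56 - 112*√30/5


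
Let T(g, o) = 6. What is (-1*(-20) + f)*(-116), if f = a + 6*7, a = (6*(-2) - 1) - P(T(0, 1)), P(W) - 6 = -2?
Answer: -5220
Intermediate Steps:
P(W) = 4 (P(W) = 6 - 2 = 4)
a = -17 (a = (6*(-2) - 1) - 1*4 = (-12 - 1) - 4 = -13 - 4 = -17)
f = 25 (f = -17 + 6*7 = -17 + 42 = 25)
(-1*(-20) + f)*(-116) = (-1*(-20) + 25)*(-116) = (20 + 25)*(-116) = 45*(-116) = -5220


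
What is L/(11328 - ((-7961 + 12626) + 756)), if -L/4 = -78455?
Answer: 313820/5907 ≈ 53.127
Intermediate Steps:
L = 313820 (L = -4*(-78455) = 313820)
L/(11328 - ((-7961 + 12626) + 756)) = 313820/(11328 - ((-7961 + 12626) + 756)) = 313820/(11328 - (4665 + 756)) = 313820/(11328 - 1*5421) = 313820/(11328 - 5421) = 313820/5907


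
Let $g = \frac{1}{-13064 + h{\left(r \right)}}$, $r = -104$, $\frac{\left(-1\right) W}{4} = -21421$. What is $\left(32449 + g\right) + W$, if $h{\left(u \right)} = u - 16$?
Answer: $\frac{1557465471}{13184} \approx 1.1813 \cdot 10^{5}$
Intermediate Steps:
$W = 85684$ ($W = \left(-4\right) \left(-21421\right) = 85684$)
$h{\left(u \right)} = -16 + u$
$g = - \frac{1}{13184}$ ($g = \frac{1}{-13064 - 120} = \frac{1}{-13184} = - \frac{1}{13184} \approx -7.5849 \cdot 10^{-5}$)
$\left(32449 + g\right) + W = \left(32449 - \frac{1}{13184}\right) + 85684 = \frac{427807615}{13184} + 85684 = \frac{1557465471}{13184}$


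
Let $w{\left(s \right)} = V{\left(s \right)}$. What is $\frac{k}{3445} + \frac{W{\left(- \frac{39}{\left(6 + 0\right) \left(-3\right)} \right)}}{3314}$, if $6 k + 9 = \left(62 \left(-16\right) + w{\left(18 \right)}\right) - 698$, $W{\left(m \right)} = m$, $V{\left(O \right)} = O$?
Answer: $- \frac{5526049}{68500380} \approx -0.080672$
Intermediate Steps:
$w{\left(s \right)} = s$
$k = - \frac{1681}{6}$ ($k = - \frac{3}{2} + \frac{\left(62 \left(-16\right) + 18\right) - 698}{6} = - \frac{3}{2} + \frac{\left(-992 + 18\right) - 698}{6} = - \frac{3}{2} + \frac{-974 - 698}{6} = - \frac{3}{2} + \frac{1}{6} \left(-1672\right) = - \frac{3}{2} - \frac{836}{3} = - \frac{1681}{6} \approx -280.17$)
$\frac{k}{3445} + \frac{W{\left(- \frac{39}{\left(6 + 0\right) \left(-3\right)} \right)}}{3314} = - \frac{1681}{6 \cdot 3445} + \frac{\left(-39\right) \frac{1}{\left(6 + 0\right) \left(-3\right)}}{3314} = \left(- \frac{1681}{6}\right) \frac{1}{3445} + - \frac{39}{6 \left(-3\right)} \frac{1}{3314} = - \frac{1681}{20670} + - \frac{39}{-18} \cdot \frac{1}{3314} = - \frac{1681}{20670} + \left(-39\right) \left(- \frac{1}{18}\right) \frac{1}{3314} = - \frac{1681}{20670} + \frac{13}{6} \cdot \frac{1}{3314} = - \frac{1681}{20670} + \frac{13}{19884} = - \frac{5526049}{68500380}$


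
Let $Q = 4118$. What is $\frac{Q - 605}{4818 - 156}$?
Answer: $\frac{1171}{1554} \approx 0.75354$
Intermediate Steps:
$\frac{Q - 605}{4818 - 156} = \frac{4118 - 605}{4818 - 156} = \frac{3513}{4662} = 3513 \cdot \frac{1}{4662} = \frac{1171}{1554}$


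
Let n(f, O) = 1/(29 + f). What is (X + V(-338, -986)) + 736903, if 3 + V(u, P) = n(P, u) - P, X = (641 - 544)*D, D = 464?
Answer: 749229557/957 ≈ 7.8289e+5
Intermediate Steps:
X = 45008 (X = (641 - 544)*464 = 97*464 = 45008)
V(u, P) = -3 + 1/(29 + P) - P (V(u, P) = -3 + (1/(29 + P) - P) = -3 + 1/(29 + P) - P)
(X + V(-338, -986)) + 736903 = (45008 + (1 - (3 - 986)*(29 - 986))/(29 - 986)) + 736903 = (45008 + (1 - 1*(-983)*(-957))/(-957)) + 736903 = (45008 - (1 - 940731)/957) + 736903 = (45008 - 1/957*(-940730)) + 736903 = (45008 + 940730/957) + 736903 = 44013386/957 + 736903 = 749229557/957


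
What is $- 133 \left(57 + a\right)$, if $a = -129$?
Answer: $9576$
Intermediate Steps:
$- 133 \left(57 + a\right) = - 133 \left(57 - 129\right) = \left(-133\right) \left(-72\right) = 9576$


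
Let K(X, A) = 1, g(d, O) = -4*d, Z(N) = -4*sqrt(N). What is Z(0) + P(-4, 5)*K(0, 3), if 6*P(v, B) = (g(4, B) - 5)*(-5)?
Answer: 35/2 ≈ 17.500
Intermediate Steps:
P(v, B) = 35/2 (P(v, B) = ((-4*4 - 5)*(-5))/6 = ((-16 - 5)*(-5))/6 = (-21*(-5))/6 = (1/6)*105 = 35/2)
Z(0) + P(-4, 5)*K(0, 3) = -4*sqrt(0) + (35/2)*1 = -4*0 + 35/2 = 0 + 35/2 = 35/2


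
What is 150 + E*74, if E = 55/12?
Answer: 2935/6 ≈ 489.17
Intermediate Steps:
E = 55/12 (E = 55*(1/12) = 55/12 ≈ 4.5833)
150 + E*74 = 150 + (55/12)*74 = 150 + 2035/6 = 2935/6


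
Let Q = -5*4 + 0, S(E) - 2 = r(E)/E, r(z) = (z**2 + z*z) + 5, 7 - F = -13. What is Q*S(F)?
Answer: -845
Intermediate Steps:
F = 20 (F = 7 - 1*(-13) = 7 + 13 = 20)
r(z) = 5 + 2*z**2 (r(z) = (z**2 + z**2) + 5 = 2*z**2 + 5 = 5 + 2*z**2)
S(E) = 2 + (5 + 2*E**2)/E
Q = -20 (Q = -20 + 0 = -20)
Q*S(F) = -20*(2 + 2*20 + 5/20) = -20*(2 + 40 + 5*(1/20)) = -20*(2 + 40 + 1/4) = -20*169/4 = -845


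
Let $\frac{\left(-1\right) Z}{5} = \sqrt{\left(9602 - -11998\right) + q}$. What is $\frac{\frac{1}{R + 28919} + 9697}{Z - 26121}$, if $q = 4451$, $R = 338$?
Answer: $- \frac{3705330850365}{9971595521531} + \frac{709262825 \sqrt{26051}}{9971595521531} \approx -0.36011$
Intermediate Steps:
$Z = - 5 \sqrt{26051}$ ($Z = - 5 \sqrt{\left(9602 - -11998\right) + 4451} = - 5 \sqrt{\left(9602 + 11998\right) + 4451} = - 5 \sqrt{21600 + 4451} = - 5 \sqrt{26051} \approx -807.02$)
$\frac{\frac{1}{R + 28919} + 9697}{Z - 26121} = \frac{\frac{1}{338 + 28919} + 9697}{- 5 \sqrt{26051} - 26121} = \frac{\frac{1}{29257} + 9697}{-26121 - 5 \sqrt{26051}} = \frac{283705130}{29257 \left(-26121 - 5 \sqrt{26051}\right)}$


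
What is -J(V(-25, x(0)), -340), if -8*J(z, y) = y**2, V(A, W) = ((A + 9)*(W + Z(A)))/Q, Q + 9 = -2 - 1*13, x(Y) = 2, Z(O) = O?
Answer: 14450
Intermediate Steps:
Q = -24 (Q = -9 + (-2 - 1*13) = -9 + (-2 - 13) = -9 - 15 = -24)
V(A, W) = -(9 + A)*(A + W)/24 (V(A, W) = ((A + 9)*(W + A))/(-24) = ((9 + A)*(A + W))*(-1/24) = -(9 + A)*(A + W)/24)
J(z, y) = -y**2/8
-J(V(-25, x(0)), -340) = -(-1)*(-340)**2/8 = -(-1)*115600/8 = -1*(-14450) = 14450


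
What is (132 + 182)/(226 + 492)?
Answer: 157/359 ≈ 0.43733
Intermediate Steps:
(132 + 182)/(226 + 492) = 314/718 = 314*(1/718) = 157/359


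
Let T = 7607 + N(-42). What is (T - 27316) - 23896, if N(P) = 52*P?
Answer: -45789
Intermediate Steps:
T = 5423 (T = 7607 + 52*(-42) = 7607 - 2184 = 5423)
(T - 27316) - 23896 = (5423 - 27316) - 23896 = -21893 - 23896 = -45789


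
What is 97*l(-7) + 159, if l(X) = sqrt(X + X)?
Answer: 159 + 97*I*sqrt(14) ≈ 159.0 + 362.94*I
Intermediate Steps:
l(X) = sqrt(2)*sqrt(X) (l(X) = sqrt(2*X) = sqrt(2)*sqrt(X))
97*l(-7) + 159 = 97*(sqrt(2)*sqrt(-7)) + 159 = 97*(sqrt(2)*(I*sqrt(7))) + 159 = 97*(I*sqrt(14)) + 159 = 97*I*sqrt(14) + 159 = 159 + 97*I*sqrt(14)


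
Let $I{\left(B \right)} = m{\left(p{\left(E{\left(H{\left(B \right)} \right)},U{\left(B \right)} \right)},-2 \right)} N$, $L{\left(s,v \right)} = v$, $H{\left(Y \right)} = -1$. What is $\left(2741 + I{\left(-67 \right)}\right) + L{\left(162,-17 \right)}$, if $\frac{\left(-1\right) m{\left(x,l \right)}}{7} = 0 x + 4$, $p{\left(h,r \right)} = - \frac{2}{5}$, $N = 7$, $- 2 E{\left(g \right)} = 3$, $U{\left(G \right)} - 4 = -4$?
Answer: $2528$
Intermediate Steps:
$U{\left(G \right)} = 0$ ($U{\left(G \right)} = 4 - 4 = 0$)
$E{\left(g \right)} = - \frac{3}{2}$ ($E{\left(g \right)} = \left(- \frac{1}{2}\right) 3 = - \frac{3}{2}$)
$p{\left(h,r \right)} = - \frac{2}{5}$ ($p{\left(h,r \right)} = \left(-2\right) \frac{1}{5} = - \frac{2}{5}$)
$m{\left(x,l \right)} = -28$ ($m{\left(x,l \right)} = - 7 \left(0 x + 4\right) = - 7 \left(0 + 4\right) = \left(-7\right) 4 = -28$)
$I{\left(B \right)} = -196$ ($I{\left(B \right)} = \left(-28\right) 7 = -196$)
$\left(2741 + I{\left(-67 \right)}\right) + L{\left(162,-17 \right)} = \left(2741 - 196\right) - 17 = 2545 - 17 = 2528$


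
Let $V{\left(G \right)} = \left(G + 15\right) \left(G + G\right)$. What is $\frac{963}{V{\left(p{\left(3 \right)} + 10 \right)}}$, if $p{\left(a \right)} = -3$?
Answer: $\frac{963}{308} \approx 3.1266$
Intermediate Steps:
$V{\left(G \right)} = 2 G \left(15 + G\right)$ ($V{\left(G \right)} = \left(15 + G\right) 2 G = 2 G \left(15 + G\right)$)
$\frac{963}{V{\left(p{\left(3 \right)} + 10 \right)}} = \frac{963}{2 \left(-3 + 10\right) \left(15 + \left(-3 + 10\right)\right)} = \frac{963}{2 \cdot 7 \left(15 + 7\right)} = \frac{963}{2 \cdot 7 \cdot 22} = \frac{963}{308}$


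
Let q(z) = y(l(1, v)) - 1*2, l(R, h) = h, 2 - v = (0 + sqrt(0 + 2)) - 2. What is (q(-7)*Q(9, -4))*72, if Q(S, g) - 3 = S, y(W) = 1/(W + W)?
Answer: -11232/7 + 216*sqrt(2)/7 ≈ -1560.9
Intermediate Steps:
v = 4 - sqrt(2) (v = 2 - ((0 + sqrt(0 + 2)) - 2) = 2 - ((0 + sqrt(2)) - 2) = 2 - (sqrt(2) - 2) = 2 - (-2 + sqrt(2)) = 2 + (2 - sqrt(2)) = 4 - sqrt(2) ≈ 2.5858)
y(W) = 1/(2*W)
Q(S, g) = 3 + S
q(z) = -2 + 1/(2*(4 - sqrt(2))) (q(z) = 1/(2*(4 - sqrt(2))) - 1*2 = 1/(2*(4 - sqrt(2))) - 2 = -2 + 1/(2*(4 - sqrt(2))))
(q(-7)*Q(9, -4))*72 = ((-13/7 + sqrt(2)/28)*(3 + 9))*72 = ((-13/7 + sqrt(2)/28)*12)*72 = (-156/7 + 3*sqrt(2)/7)*72 = -11232/7 + 216*sqrt(2)/7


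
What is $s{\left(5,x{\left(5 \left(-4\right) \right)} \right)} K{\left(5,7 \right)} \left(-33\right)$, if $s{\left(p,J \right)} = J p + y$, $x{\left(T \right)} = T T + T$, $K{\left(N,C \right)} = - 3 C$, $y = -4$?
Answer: $1313928$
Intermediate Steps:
$x{\left(T \right)} = T + T^{2}$ ($x{\left(T \right)} = T^{2} + T = T + T^{2}$)
$s{\left(p,J \right)} = -4 + J p$ ($s{\left(p,J \right)} = J p - 4 = -4 + J p$)
$s{\left(5,x{\left(5 \left(-4\right) \right)} \right)} K{\left(5,7 \right)} \left(-33\right) = \left(-4 + 5 \left(-4\right) \left(1 + 5 \left(-4\right)\right) 5\right) \left(\left(-3\right) 7\right) \left(-33\right) = \left(-4 + - 20 \left(1 - 20\right) 5\right) \left(-21\right) \left(-33\right) = \left(-4 + \left(-20\right) \left(-19\right) 5\right) \left(-21\right) \left(-33\right) = \left(-4 + 380 \cdot 5\right) \left(-21\right) \left(-33\right) = \left(-4 + 1900\right) \left(-21\right) \left(-33\right) = 1896 \left(-21\right) \left(-33\right) = \left(-39816\right) \left(-33\right) = 1313928$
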